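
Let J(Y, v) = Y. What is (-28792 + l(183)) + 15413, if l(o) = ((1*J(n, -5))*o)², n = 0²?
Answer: -13379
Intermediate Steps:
n = 0
l(o) = 0 (l(o) = ((1*0)*o)² = (0*o)² = 0² = 0)
(-28792 + l(183)) + 15413 = (-28792 + 0) + 15413 = -28792 + 15413 = -13379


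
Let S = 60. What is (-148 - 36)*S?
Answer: -11040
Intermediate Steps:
(-148 - 36)*S = (-148 - 36)*60 = -184*60 = -11040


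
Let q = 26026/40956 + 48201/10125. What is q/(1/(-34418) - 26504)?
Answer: -2139301849103/10507686791452875 ≈ -0.00020359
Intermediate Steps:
q = 124312967/23037750 (q = 26026*(1/40956) + 48201*(1/10125) = 13013/20478 + 16067/3375 = 124312967/23037750 ≈ 5.3961)
q/(1/(-34418) - 26504) = 124312967/(23037750*(1/(-34418) - 26504)) = 124312967/(23037750*(-1/34418 - 26504)) = 124312967/(23037750*(-912214673/34418)) = (124312967/23037750)*(-34418/912214673) = -2139301849103/10507686791452875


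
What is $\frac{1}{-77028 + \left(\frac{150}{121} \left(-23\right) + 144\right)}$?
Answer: $- \frac{121}{9306414} \approx -1.3002 \cdot 10^{-5}$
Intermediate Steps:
$\frac{1}{-77028 + \left(\frac{150}{121} \left(-23\right) + 144\right)} = \frac{1}{-77028 + \left(- \frac{3450}{121} + 144\right)} = \frac{1}{-77028 + \frac{13974}{121}} = \frac{1}{- \frac{9306414}{121}} = - \frac{121}{9306414}$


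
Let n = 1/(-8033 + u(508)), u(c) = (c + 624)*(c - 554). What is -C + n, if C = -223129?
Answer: 13411168544/60105 ≈ 2.2313e+5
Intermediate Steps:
u(c) = (-554 + c)*(624 + c) (u(c) = (624 + c)*(-554 + c) = (-554 + c)*(624 + c))
n = -1/60105 (n = 1/(-8033 + (-345696 + 508² + 70*508)) = 1/(-8033 + (-345696 + 258064 + 35560)) = 1/(-8033 - 52072) = 1/(-60105) = -1/60105 ≈ -1.6638e-5)
-C + n = -1*(-223129) - 1/60105 = 223129 - 1/60105 = 13411168544/60105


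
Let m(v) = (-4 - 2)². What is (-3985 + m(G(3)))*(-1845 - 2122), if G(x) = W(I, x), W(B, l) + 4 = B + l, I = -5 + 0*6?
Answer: 15665683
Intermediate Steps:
I = -5 (I = -5 + 0 = -5)
W(B, l) = -4 + B + l (W(B, l) = -4 + (B + l) = -4 + B + l)
G(x) = -9 + x (G(x) = -4 - 5 + x = -9 + x)
m(v) = 36 (m(v) = (-6)² = 36)
(-3985 + m(G(3)))*(-1845 - 2122) = (-3985 + 36)*(-1845 - 2122) = -3949*(-3967) = 15665683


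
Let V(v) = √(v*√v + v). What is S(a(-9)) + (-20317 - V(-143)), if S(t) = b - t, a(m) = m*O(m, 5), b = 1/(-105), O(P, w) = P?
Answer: -2141791/105 - √(-143 - 143*I*√143) ≈ -20426.0 + 30.488*I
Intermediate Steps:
b = -1/105 ≈ -0.0095238
V(v) = √(v + v^(3/2)) (V(v) = √(v^(3/2) + v) = √(v + v^(3/2)))
a(m) = m² (a(m) = m*m = m²)
S(t) = -1/105 - t
S(a(-9)) + (-20317 - V(-143)) = (-1/105 - 1*(-9)²) + (-20317 - √(-143 + (-143)^(3/2))) = (-1/105 - 1*81) + (-20317 - √(-143 - 143*I*√143)) = (-1/105 - 81) + (-20317 - √(-143 - 143*I*√143)) = -8506/105 + (-20317 - √(-143 - 143*I*√143)) = -2141791/105 - √(-143 - 143*I*√143)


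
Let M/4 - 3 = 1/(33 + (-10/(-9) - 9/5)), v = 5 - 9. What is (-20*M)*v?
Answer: 705120/727 ≈ 969.90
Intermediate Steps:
v = -4
M = 8814/727 (M = 12 + 4/(33 + (-10/(-9) - 9/5)) = 12 + 4/(33 + (-10*(-1/9) - 9*1/5)) = 12 + 4/(33 + (10/9 - 9/5)) = 12 + 4/(33 - 31/45) = 12 + 4/(1454/45) = 12 + 4*(45/1454) = 12 + 90/727 = 8814/727 ≈ 12.124)
(-20*M)*v = -20*8814/727*(-4) = -176280/727*(-4) = 705120/727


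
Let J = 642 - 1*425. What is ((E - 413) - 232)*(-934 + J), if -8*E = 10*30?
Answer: 978705/2 ≈ 4.8935e+5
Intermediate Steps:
E = -75/2 (E = -5*30/4 = -⅛*300 = -75/2 ≈ -37.500)
J = 217 (J = 642 - 425 = 217)
((E - 413) - 232)*(-934 + J) = ((-75/2 - 413) - 232)*(-934 + 217) = (-901/2 - 232)*(-717) = -1365/2*(-717) = 978705/2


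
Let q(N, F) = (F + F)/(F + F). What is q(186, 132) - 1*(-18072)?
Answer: 18073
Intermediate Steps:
q(N, F) = 1 (q(N, F) = (2*F)/((2*F)) = (2*F)*(1/(2*F)) = 1)
q(186, 132) - 1*(-18072) = 1 - 1*(-18072) = 1 + 18072 = 18073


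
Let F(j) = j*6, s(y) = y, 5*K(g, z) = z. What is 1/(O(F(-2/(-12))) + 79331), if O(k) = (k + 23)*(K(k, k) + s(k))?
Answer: 5/396799 ≈ 1.2601e-5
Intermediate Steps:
K(g, z) = z/5
F(j) = 6*j
O(k) = 6*k*(23 + k)/5 (O(k) = (k + 23)*(k/5 + k) = (23 + k)*(6*k/5) = 6*k*(23 + k)/5)
1/(O(F(-2/(-12))) + 79331) = 1/(6*(6*(-2/(-12)))*(23 + 6*(-2/(-12)))/5 + 79331) = 1/(6*(6*(-2*(-1/12)))*(23 + 6*(-2*(-1/12)))/5 + 79331) = 1/(6*(6*(⅙))*(23 + 6*(⅙))/5 + 79331) = 1/((6/5)*1*(23 + 1) + 79331) = 1/((6/5)*1*24 + 79331) = 1/(144/5 + 79331) = 1/(396799/5) = 5/396799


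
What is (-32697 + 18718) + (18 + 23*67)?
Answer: -12420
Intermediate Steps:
(-32697 + 18718) + (18 + 23*67) = -13979 + (18 + 1541) = -13979 + 1559 = -12420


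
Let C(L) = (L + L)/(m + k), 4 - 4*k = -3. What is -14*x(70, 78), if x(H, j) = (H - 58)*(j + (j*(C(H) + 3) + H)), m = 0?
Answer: -1112496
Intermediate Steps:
k = 7/4 (k = 1 - ¼*(-3) = 1 + ¾ = 7/4 ≈ 1.7500)
C(L) = 8*L/7 (C(L) = (L + L)/(0 + 7/4) = (2*L)/(7/4) = (2*L)*(4/7) = 8*L/7)
x(H, j) = (-58 + H)*(H + j + j*(3 + 8*H/7)) (x(H, j) = (H - 58)*(j + (j*(8*H/7 + 3) + H)) = (-58 + H)*(j + (j*(3 + 8*H/7) + H)) = (-58 + H)*(j + (H + j*(3 + 8*H/7))) = (-58 + H)*(H + j + j*(3 + 8*H/7)))
-14*x(70, 78) = -14*(70² - 232*78 - 58*70 - 436/7*70*78 + (8/7)*78*70²) = -14*(4900 - 18096 - 4060 - 340080 + (8/7)*78*4900) = -14*(4900 - 18096 - 4060 - 340080 + 436800) = -14*79464 = -1112496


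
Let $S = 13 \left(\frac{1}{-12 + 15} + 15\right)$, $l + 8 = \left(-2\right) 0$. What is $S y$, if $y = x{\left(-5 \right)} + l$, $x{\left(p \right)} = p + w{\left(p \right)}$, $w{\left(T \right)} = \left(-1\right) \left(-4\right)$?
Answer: $-1794$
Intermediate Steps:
$w{\left(T \right)} = 4$
$x{\left(p \right)} = 4 + p$ ($x{\left(p \right)} = p + 4 = 4 + p$)
$l = -8$ ($l = -8 - 0 = -8 + 0 = -8$)
$y = -9$ ($y = \left(4 - 5\right) - 8 = -1 - 8 = -9$)
$S = \frac{598}{3}$ ($S = 13 \left(\frac{1}{3} + 15\right) = 13 \cdot \frac{46}{3} = \frac{598}{3} \approx 199.33$)
$S y = \frac{598}{3} \left(-9\right) = -1794$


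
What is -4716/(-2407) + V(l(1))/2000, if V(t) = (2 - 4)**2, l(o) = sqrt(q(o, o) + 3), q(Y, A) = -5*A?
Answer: 2360407/1203500 ≈ 1.9613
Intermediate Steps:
l(o) = sqrt(3 - 5*o) (l(o) = sqrt(-5*o + 3) = sqrt(3 - 5*o))
V(t) = 4 (V(t) = (-2)**2 = 4)
-4716/(-2407) + V(l(1))/2000 = -4716/(-2407) + 4/2000 = -4716*(-1/2407) + 4*(1/2000) = 4716/2407 + 1/500 = 2360407/1203500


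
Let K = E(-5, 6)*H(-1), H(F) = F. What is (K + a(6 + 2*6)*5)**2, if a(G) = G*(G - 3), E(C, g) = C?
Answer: 1836025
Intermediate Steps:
a(G) = G*(-3 + G)
K = 5 (K = -5*(-1) = 5)
(K + a(6 + 2*6)*5)**2 = (5 + ((6 + 2*6)*(-3 + (6 + 2*6)))*5)**2 = (5 + ((6 + 12)*(-3 + (6 + 12)))*5)**2 = (5 + (18*(-3 + 18))*5)**2 = (5 + (18*15)*5)**2 = (5 + 270*5)**2 = (5 + 1350)**2 = 1355**2 = 1836025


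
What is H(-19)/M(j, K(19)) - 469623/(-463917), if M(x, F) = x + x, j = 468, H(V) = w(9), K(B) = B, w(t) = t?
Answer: 16434903/16082456 ≈ 1.0219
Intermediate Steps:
H(V) = 9
M(x, F) = 2*x
H(-19)/M(j, K(19)) - 469623/(-463917) = 9/((2*468)) - 469623/(-463917) = 9/936 - 469623*(-1/463917) = 9*(1/936) + 156541/154639 = 1/104 + 156541/154639 = 16434903/16082456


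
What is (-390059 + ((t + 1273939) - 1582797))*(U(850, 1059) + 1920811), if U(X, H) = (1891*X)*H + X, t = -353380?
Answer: -1793224906449367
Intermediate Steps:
U(X, H) = X + 1891*H*X (U(X, H) = 1891*H*X + X = X + 1891*H*X)
(-390059 + ((t + 1273939) - 1582797))*(U(850, 1059) + 1920811) = (-390059 + ((-353380 + 1273939) - 1582797))*(850*(1 + 1891*1059) + 1920811) = (-390059 + (920559 - 1582797))*(850*(1 + 2002569) + 1920811) = (-390059 - 662238)*(850*2002570 + 1920811) = -1052297*(1702184500 + 1920811) = -1052297*1704105311 = -1793224906449367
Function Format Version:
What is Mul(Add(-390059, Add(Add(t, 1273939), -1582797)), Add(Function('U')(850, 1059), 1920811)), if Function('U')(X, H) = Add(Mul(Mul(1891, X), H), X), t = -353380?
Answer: -1793224906449367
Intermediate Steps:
Function('U')(X, H) = Add(X, Mul(1891, H, X)) (Function('U')(X, H) = Add(Mul(1891, H, X), X) = Add(X, Mul(1891, H, X)))
Mul(Add(-390059, Add(Add(t, 1273939), -1582797)), Add(Function('U')(850, 1059), 1920811)) = Mul(Add(-390059, Add(Add(-353380, 1273939), -1582797)), Add(Mul(850, Add(1, Mul(1891, 1059))), 1920811)) = Mul(Add(-390059, Add(920559, -1582797)), Add(Mul(850, Add(1, 2002569)), 1920811)) = Mul(Add(-390059, -662238), Add(Mul(850, 2002570), 1920811)) = Mul(-1052297, Add(1702184500, 1920811)) = Mul(-1052297, 1704105311) = -1793224906449367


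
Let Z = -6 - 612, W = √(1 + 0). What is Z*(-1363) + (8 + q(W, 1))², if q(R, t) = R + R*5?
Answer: 842530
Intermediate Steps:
W = 1 (W = √1 = 1)
q(R, t) = 6*R (q(R, t) = R + 5*R = 6*R)
Z = -618
Z*(-1363) + (8 + q(W, 1))² = -618*(-1363) + (8 + 6*1)² = 842334 + (8 + 6)² = 842334 + 14² = 842334 + 196 = 842530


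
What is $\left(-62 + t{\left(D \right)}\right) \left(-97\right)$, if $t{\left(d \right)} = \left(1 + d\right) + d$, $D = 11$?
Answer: $3783$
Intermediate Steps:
$t{\left(d \right)} = 1 + 2 d$
$\left(-62 + t{\left(D \right)}\right) \left(-97\right) = \left(-62 + \left(1 + 2 \cdot 11\right)\right) \left(-97\right) = \left(-62 + \left(1 + 22\right)\right) \left(-97\right) = \left(-62 + 23\right) \left(-97\right) = \left(-39\right) \left(-97\right) = 3783$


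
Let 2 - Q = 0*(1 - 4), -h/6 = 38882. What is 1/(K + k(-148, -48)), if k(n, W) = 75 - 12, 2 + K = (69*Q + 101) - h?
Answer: 1/233592 ≈ 4.2810e-6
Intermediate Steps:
h = -233292 (h = -6*38882 = -233292)
Q = 2 (Q = 2 - 0*(1 - 4) = 2 - 0*(-3) = 2 - 1*0 = 2 + 0 = 2)
K = 233529 (K = -2 + ((69*2 + 101) - 1*(-233292)) = -2 + ((138 + 101) + 233292) = -2 + (239 + 233292) = -2 + 233531 = 233529)
k(n, W) = 63
1/(K + k(-148, -48)) = 1/(233529 + 63) = 1/233592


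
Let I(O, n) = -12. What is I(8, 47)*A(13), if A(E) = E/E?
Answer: -12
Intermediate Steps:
A(E) = 1
I(8, 47)*A(13) = -12*1 = -12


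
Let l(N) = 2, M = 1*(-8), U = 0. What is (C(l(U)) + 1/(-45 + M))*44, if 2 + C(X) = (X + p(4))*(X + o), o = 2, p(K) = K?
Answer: 51260/53 ≈ 967.17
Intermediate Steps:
M = -8
C(X) = -2 + (2 + X)*(4 + X) (C(X) = -2 + (X + 4)*(X + 2) = -2 + (4 + X)*(2 + X) = -2 + (2 + X)*(4 + X))
(C(l(U)) + 1/(-45 + M))*44 = ((6 + 2² + 6*2) + 1/(-45 - 8))*44 = ((6 + 4 + 12) + 1/(-53))*44 = (22 - 1/53)*44 = (1165/53)*44 = 51260/53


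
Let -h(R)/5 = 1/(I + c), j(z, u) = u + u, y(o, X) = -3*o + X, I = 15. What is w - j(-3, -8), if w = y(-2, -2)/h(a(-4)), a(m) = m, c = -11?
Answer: 64/5 ≈ 12.800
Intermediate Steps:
y(o, X) = X - 3*o
j(z, u) = 2*u
h(R) = -5/4 (h(R) = -5/(15 - 11) = -5/4)
w = -16/5 (w = (-2 - 3*(-2))/(-5/4) = (-2 + 6)*(-⅘) = 4*(-⅘) = -16/5 ≈ -3.2000)
w - j(-3, -8) = -16/5 - 2*(-8) = -16/5 - 1*(-16) = -16/5 + 16 = 64/5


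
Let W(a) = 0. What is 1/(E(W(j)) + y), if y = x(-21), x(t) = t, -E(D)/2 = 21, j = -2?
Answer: -1/63 ≈ -0.015873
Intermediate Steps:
E(D) = -42 (E(D) = -2*21 = -42)
y = -21
1/(E(W(j)) + y) = 1/(-42 - 21) = 1/(-63) = -1/63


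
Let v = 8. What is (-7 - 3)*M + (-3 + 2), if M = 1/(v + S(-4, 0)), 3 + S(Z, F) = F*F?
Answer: -3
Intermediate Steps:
S(Z, F) = -3 + F² (S(Z, F) = -3 + F*F = -3 + F²)
M = ⅕ (M = 1/(8 + (-3 + 0²)) = 1/(8 + (-3 + 0)) = 1/(8 - 3) = 1/5 = ⅕ ≈ 0.20000)
(-7 - 3)*M + (-3 + 2) = (-7 - 3)*(⅕) + (-3 + 2) = -10*⅕ - 1 = -2 - 1 = -3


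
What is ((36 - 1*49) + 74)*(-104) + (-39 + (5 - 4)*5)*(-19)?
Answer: -5698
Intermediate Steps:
((36 - 1*49) + 74)*(-104) + (-39 + (5 - 4)*5)*(-19) = ((36 - 49) + 74)*(-104) + (-39 + 1*5)*(-19) = (-13 + 74)*(-104) + (-39 + 5)*(-19) = 61*(-104) - 34*(-19) = -6344 + 646 = -5698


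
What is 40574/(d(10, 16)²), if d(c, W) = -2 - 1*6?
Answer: 20287/32 ≈ 633.97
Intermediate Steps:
d(c, W) = -8 (d(c, W) = -2 - 6 = -8)
40574/(d(10, 16)²) = 40574/((-8)²) = 40574/64 = 40574*(1/64) = 20287/32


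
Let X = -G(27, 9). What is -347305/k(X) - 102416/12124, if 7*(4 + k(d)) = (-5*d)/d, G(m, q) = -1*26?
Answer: 7367925253/100023 ≈ 73662.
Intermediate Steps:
G(m, q) = -26
X = 26 (X = -1*(-26) = 26)
k(d) = -33/7 (k(d) = -4 + ((-5*d)/d)/7 = -4 + (⅐)*(-5) = -4 - 5/7 = -33/7)
-347305/k(X) - 102416/12124 = -347305/(-33/7) - 102416/12124 = -347305*(-7/33) - 102416*1/12124 = 2431135/33 - 25604/3031 = 7367925253/100023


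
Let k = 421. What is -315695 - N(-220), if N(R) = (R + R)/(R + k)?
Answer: -63454255/201 ≈ -3.1569e+5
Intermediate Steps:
N(R) = 2*R/(421 + R) (N(R) = (R + R)/(R + 421) = (2*R)/(421 + R) = 2*R/(421 + R))
-315695 - N(-220) = -315695 - 2*(-220)/(421 - 220) = -315695 - 2*(-220)/201 = -315695 - 1*(-440/201) = -315695 + 440/201 = -63454255/201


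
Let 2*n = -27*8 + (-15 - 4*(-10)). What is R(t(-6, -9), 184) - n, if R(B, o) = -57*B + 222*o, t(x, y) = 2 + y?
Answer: 82685/2 ≈ 41343.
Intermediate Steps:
n = -191/2 (n = (-27*8 + (-15 - 4*(-10)))/2 = (-216 + (-15 + 40))/2 = (-216 + 25)/2 = (½)*(-191) = -191/2 ≈ -95.500)
R(t(-6, -9), 184) - n = (-57*(2 - 9) + 222*184) - 1*(-191/2) = (-57*(-7) + 40848) + 191/2 = (399 + 40848) + 191/2 = 41247 + 191/2 = 82685/2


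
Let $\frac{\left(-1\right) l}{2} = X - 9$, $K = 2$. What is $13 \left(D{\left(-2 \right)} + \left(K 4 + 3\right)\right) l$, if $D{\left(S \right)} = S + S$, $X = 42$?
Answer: $-6006$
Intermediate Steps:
$D{\left(S \right)} = 2 S$
$l = -66$ ($l = - 2 \left(42 - 9\right) = \left(-2\right) 33 = -66$)
$13 \left(D{\left(-2 \right)} + \left(K 4 + 3\right)\right) l = 13 \left(2 \left(-2\right) + \left(2 \cdot 4 + 3\right)\right) \left(-66\right) = 13 \left(-4 + \left(8 + 3\right)\right) \left(-66\right) = 13 \left(-4 + 11\right) \left(-66\right) = 13 \cdot 7 \left(-66\right) = 91 \left(-66\right) = -6006$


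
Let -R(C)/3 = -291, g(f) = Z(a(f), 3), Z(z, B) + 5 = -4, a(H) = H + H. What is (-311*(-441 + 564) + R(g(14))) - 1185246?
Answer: -1222626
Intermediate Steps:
a(H) = 2*H
Z(z, B) = -9 (Z(z, B) = -5 - 4 = -9)
g(f) = -9
R(C) = 873 (R(C) = -3*(-291) = 873)
(-311*(-441 + 564) + R(g(14))) - 1185246 = (-311*(-441 + 564) + 873) - 1185246 = (-311*123 + 873) - 1185246 = (-38253 + 873) - 1185246 = -37380 - 1185246 = -1222626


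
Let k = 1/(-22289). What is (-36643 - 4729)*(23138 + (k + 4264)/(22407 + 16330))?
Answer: -826515431796651388/863408993 ≈ -9.5727e+8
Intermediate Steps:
k = -1/22289 ≈ -4.4865e-5
(-36643 - 4729)*(23138 + (k + 4264)/(22407 + 16330)) = (-36643 - 4729)*(23138 + (-1/22289 + 4264)/(22407 + 16330)) = -41372*(23138 + (95040295/22289)/38737) = -41372*(23138 + (95040295/22289)*(1/38737)) = -41372*(23138 + 95040295/863408993) = -41372*19977652320329/863408993 = -826515431796651388/863408993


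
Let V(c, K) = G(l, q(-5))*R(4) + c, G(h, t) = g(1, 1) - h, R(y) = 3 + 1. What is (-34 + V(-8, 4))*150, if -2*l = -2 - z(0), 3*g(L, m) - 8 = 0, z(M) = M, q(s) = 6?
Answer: -5300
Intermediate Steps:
g(L, m) = 8/3 (g(L, m) = 8/3 + (⅓)*0 = 8/3 + 0 = 8/3)
l = 1 (l = -(-2 - 1*0)/2 = -(-2 + 0)/2 = -½*(-2) = 1)
R(y) = 4
G(h, t) = 8/3 - h
V(c, K) = 20/3 + c (V(c, K) = (8/3 - 1*1)*4 + c = (8/3 - 1)*4 + c = (5/3)*4 + c = 20/3 + c)
(-34 + V(-8, 4))*150 = (-34 + (20/3 - 8))*150 = (-34 - 4/3)*150 = -106/3*150 = -5300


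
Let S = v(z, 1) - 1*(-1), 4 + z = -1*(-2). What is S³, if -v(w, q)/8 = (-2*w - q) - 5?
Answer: 4913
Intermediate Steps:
z = -2 (z = -4 - 1*(-2) = -4 + 2 = -2)
v(w, q) = 40 + 8*q + 16*w (v(w, q) = -8*((-2*w - q) - 5) = -8*((-q - 2*w) - 5) = -8*(-5 - q - 2*w) = 40 + 8*q + 16*w)
S = 17 (S = (40 + 8*1 + 16*(-2)) - 1*(-1) = (40 + 8 - 32) + 1 = 16 + 1 = 17)
S³ = 17³ = 4913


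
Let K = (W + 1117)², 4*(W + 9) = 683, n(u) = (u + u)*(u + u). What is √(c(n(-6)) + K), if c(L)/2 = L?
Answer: 3*√2907537/4 ≈ 1278.9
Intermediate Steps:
n(u) = 4*u² (n(u) = (2*u)*(2*u) = 4*u²)
c(L) = 2*L
W = 647/4 (W = -9 + (¼)*683 = -9 + 683/4 = 647/4 ≈ 161.75)
K = 26163225/16 (K = (647/4 + 1117)² = (5115/4)² = 26163225/16 ≈ 1.6352e+6)
√(c(n(-6)) + K) = √(2*(4*(-6)²) + 26163225/16) = √(2*(4*36) + 26163225/16) = √(2*144 + 26163225/16) = √(288 + 26163225/16) = √(26167833/16) = 3*√2907537/4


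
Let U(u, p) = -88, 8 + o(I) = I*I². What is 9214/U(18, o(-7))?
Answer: -4607/44 ≈ -104.70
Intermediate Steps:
o(I) = -8 + I³ (o(I) = -8 + I*I² = -8 + I³)
9214/U(18, o(-7)) = 9214/(-88) = 9214*(-1/88) = -4607/44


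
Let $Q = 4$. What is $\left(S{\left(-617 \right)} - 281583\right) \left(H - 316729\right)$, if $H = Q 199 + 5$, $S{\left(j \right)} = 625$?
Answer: $88762499024$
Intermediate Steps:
$H = 801$ ($H = 4 \cdot 199 + 5 = 796 + 5 = 801$)
$\left(S{\left(-617 \right)} - 281583\right) \left(H - 316729\right) = \left(625 - 281583\right) \left(801 - 316729\right) = \left(-280958\right) \left(-315928\right) = 88762499024$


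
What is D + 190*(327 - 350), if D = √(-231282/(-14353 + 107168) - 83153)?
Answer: -4370 + I*√716353314620255/92815 ≈ -4370.0 + 288.37*I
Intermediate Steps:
D = I*√716353314620255/92815 (D = √(-231282/92815 - 83153) = √(-7718076977/92815) = I*√716353314620255/92815 ≈ 288.37*I)
D + 190*(327 - 350) = I*√716353314620255/92815 + 190*(327 - 350) = I*√716353314620255/92815 + 190*(-23) = I*√716353314620255/92815 - 4370 = -4370 + I*√716353314620255/92815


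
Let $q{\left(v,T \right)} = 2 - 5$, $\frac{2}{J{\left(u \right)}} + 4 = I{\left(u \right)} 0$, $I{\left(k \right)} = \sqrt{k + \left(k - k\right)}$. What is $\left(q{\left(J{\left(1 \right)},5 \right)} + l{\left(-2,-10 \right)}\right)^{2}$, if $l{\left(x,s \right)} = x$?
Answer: $25$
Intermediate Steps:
$I{\left(k \right)} = \sqrt{k}$ ($I{\left(k \right)} = \sqrt{k + 0} = \sqrt{k}$)
$J{\left(u \right)} = - \frac{1}{2}$ ($J{\left(u \right)} = \frac{2}{-4 + \sqrt{u} 0} = \frac{2}{-4 + 0} = \frac{2}{-4} = 2 \left(- \frac{1}{4}\right) = - \frac{1}{2}$)
$q{\left(v,T \right)} = -3$
$\left(q{\left(J{\left(1 \right)},5 \right)} + l{\left(-2,-10 \right)}\right)^{2} = \left(-3 - 2\right)^{2} = \left(-5\right)^{2} = 25$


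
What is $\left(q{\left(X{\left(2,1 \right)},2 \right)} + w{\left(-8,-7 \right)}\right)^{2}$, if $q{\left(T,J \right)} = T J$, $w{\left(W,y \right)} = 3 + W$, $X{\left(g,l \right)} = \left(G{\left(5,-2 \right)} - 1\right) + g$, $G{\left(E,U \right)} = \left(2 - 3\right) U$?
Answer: $1$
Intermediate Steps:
$G{\left(E,U \right)} = - U$
$X{\left(g,l \right)} = 1 + g$ ($X{\left(g,l \right)} = \left(\left(-1\right) \left(-2\right) - 1\right) + g = \left(2 - 1\right) + g = 1 + g$)
$q{\left(T,J \right)} = J T$
$\left(q{\left(X{\left(2,1 \right)},2 \right)} + w{\left(-8,-7 \right)}\right)^{2} = \left(2 \left(1 + 2\right) + \left(3 - 8\right)\right)^{2} = \left(2 \cdot 3 - 5\right)^{2} = \left(6 - 5\right)^{2} = 1^{2} = 1$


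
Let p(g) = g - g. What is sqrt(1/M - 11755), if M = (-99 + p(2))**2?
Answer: I*sqrt(115210754)/99 ≈ 108.42*I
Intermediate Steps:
p(g) = 0
M = 9801 (M = (-99 + 0)**2 = (-99)**2 = 9801)
sqrt(1/M - 11755) = sqrt(1/9801 - 11755) = sqrt(-115210754/9801) = I*sqrt(115210754)/99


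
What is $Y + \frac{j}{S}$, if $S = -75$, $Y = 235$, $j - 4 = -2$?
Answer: $\frac{17623}{75} \approx 234.97$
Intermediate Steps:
$j = 2$ ($j = 4 - 2 = 2$)
$Y + \frac{j}{S} = 235 + \frac{2}{-75} = 235 + 2 \left(- \frac{1}{75}\right) = 235 - \frac{2}{75} = \frac{17623}{75}$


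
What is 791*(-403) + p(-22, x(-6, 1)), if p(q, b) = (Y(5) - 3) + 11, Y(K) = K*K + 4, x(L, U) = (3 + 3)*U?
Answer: -318736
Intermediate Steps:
x(L, U) = 6*U
Y(K) = 4 + K² (Y(K) = K² + 4 = 4 + K²)
p(q, b) = 37 (p(q, b) = ((4 + 5²) - 3) + 11 = ((4 + 25) - 3) + 11 = (29 - 3) + 11 = 26 + 11 = 37)
791*(-403) + p(-22, x(-6, 1)) = 791*(-403) + 37 = -318773 + 37 = -318736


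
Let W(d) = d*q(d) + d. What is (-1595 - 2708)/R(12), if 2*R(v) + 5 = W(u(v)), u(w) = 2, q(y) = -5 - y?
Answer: 8606/17 ≈ 506.24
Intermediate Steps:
W(d) = d + d*(-5 - d) (W(d) = d*(-5 - d) + d = d + d*(-5 - d))
R(v) = -17/2 (R(v) = -5/2 + (-1*2*(4 + 2))/2 = -5/2 + (-1*2*6)/2 = -5/2 + (½)*(-12) = -5/2 - 6 = -17/2)
(-1595 - 2708)/R(12) = (-1595 - 2708)/(-17/2) = -4303*(-2/17) = 8606/17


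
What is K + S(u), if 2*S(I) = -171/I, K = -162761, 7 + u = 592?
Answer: -21158949/130 ≈ -1.6276e+5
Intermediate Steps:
u = 585 (u = -7 + 592 = 585)
S(I) = -171/(2*I) (S(I) = (-171/I)/2 = -171/(2*I))
K + S(u) = -162761 - 171/2/585 = -162761 - 171/2*1/585 = -162761 - 19/130 = -21158949/130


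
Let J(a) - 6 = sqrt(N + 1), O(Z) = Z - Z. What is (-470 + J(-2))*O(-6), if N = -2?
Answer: 0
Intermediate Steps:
O(Z) = 0
J(a) = 6 + I (J(a) = 6 + sqrt(-2 + 1) = 6 + sqrt(-1) = 6 + I)
(-470 + J(-2))*O(-6) = (-470 + (6 + I))*0 = (-464 + I)*0 = 0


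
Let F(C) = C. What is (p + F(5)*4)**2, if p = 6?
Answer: 676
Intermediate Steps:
(p + F(5)*4)**2 = (6 + 5*4)**2 = (6 + 20)**2 = 26**2 = 676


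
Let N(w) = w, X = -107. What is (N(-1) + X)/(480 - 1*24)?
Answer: -9/38 ≈ -0.23684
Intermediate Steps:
(N(-1) + X)/(480 - 1*24) = (-1 - 107)/(480 - 1*24) = -108/(480 - 24) = -108/456 = -108*1/456 = -9/38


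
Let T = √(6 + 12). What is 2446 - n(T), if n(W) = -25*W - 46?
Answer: 2492 + 75*√2 ≈ 2598.1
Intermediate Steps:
T = 3*√2 (T = √18 = 3*√2 ≈ 4.2426)
n(W) = -46 - 25*W
2446 - n(T) = 2446 - (-46 - 75*√2) = 2446 + (46 + 75*√2) = 2492 + 75*√2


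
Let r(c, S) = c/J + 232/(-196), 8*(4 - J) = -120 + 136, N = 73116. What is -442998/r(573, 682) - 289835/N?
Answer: -3182347769699/2044396476 ≈ -1556.6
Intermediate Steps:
J = 2 (J = 4 - (-120 + 136)/8 = 4 - 1/8*16 = 4 - 2 = 2)
r(c, S) = -58/49 + c/2 (r(c, S) = c/2 + 232/(-196) = c*(1/2) + 232*(-1/196) = c/2 - 58/49 = -58/49 + c/2)
-442998/r(573, 682) - 289835/N = -442998/(-58/49 + (1/2)*573) - 289835/73116 = -442998/(-58/49 + 573/2) - 289835*1/73116 = -442998/27961/98 - 289835/73116 = -442998*98/27961 - 289835/73116 = -43413804/27961 - 289835/73116 = -3182347769699/2044396476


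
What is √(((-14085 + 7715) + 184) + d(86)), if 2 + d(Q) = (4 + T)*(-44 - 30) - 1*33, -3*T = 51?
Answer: I*√5259 ≈ 72.519*I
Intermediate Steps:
T = -17 (T = -⅓*51 = -17)
d(Q) = 927 (d(Q) = -2 + ((4 - 17)*(-44 - 30) - 1*33) = -2 + (-13*(-74) - 33) = -2 + (962 - 33) = -2 + 929 = 927)
√(((-14085 + 7715) + 184) + d(86)) = √(((-14085 + 7715) + 184) + 927) = √((-6370 + 184) + 927) = √(-6186 + 927) = √(-5259) = I*√5259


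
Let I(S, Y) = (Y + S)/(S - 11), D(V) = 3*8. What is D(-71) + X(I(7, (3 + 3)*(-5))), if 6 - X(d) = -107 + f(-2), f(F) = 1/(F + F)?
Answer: 549/4 ≈ 137.25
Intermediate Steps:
f(F) = 1/(2*F)
D(V) = 24
I(S, Y) = (S + Y)/(-11 + S)
X(d) = 453/4 (X(d) = 6 - (-107 + (½)/(-2)) = 6 - (-107 + (½)*(-½)) = 6 - (-107 - ¼) = 6 - 1*(-429/4) = 6 + 429/4 = 453/4)
D(-71) + X(I(7, (3 + 3)*(-5))) = 24 + 453/4 = 549/4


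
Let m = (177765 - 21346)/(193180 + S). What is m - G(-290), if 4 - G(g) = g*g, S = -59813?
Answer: 11215787651/133367 ≈ 84097.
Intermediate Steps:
m = 156419/133367 (m = (177765 - 21346)/(193180 - 59813) = 156419/133367 ≈ 1.1728)
G(g) = 4 - g**2 (G(g) = 4 - g*g = 4 - g**2)
m - G(-290) = 156419/133367 - (4 - 1*(-290)**2) = 156419/133367 - (4 - 1*84100) = 156419/133367 - (4 - 84100) = 156419/133367 - 1*(-84096) = 156419/133367 + 84096 = 11215787651/133367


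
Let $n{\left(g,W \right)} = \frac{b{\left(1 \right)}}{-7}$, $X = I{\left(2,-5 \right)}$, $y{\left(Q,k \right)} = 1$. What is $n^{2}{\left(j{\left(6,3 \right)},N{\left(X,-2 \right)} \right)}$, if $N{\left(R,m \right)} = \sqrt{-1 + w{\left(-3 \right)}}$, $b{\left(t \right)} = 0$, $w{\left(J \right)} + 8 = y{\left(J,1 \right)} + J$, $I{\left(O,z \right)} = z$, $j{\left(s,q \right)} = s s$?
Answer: $0$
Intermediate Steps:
$j{\left(s,q \right)} = s^{2}$
$X = -5$
$w{\left(J \right)} = -7 + J$ ($w{\left(J \right)} = -8 + \left(1 + J\right) = -7 + J$)
$N{\left(R,m \right)} = i \sqrt{11}$ ($N{\left(R,m \right)} = \sqrt{-1 - 10} = \sqrt{-11} = i \sqrt{11}$)
$n{\left(g,W \right)} = 0$ ($n{\left(g,W \right)} = \frac{0}{-7} = 0 \left(- \frac{1}{7}\right) = 0$)
$n^{2}{\left(j{\left(6,3 \right)},N{\left(X,-2 \right)} \right)} = 0^{2} = 0$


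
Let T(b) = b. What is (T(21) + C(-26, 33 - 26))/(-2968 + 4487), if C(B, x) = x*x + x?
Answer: 11/217 ≈ 0.050691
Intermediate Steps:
C(B, x) = x + x² (C(B, x) = x² + x = x + x²)
(T(21) + C(-26, 33 - 26))/(-2968 + 4487) = (21 + (33 - 26)*(1 + (33 - 26)))/(-2968 + 4487) = (21 + 7*(1 + 7))/1519 = (21 + 7*8)*(1/1519) = (21 + 56)*(1/1519) = 77*(1/1519) = 11/217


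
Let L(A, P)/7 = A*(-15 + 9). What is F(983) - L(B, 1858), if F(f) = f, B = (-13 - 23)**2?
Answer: 55415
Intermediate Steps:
B = 1296 (B = (-36)**2 = 1296)
L(A, P) = -42*A (L(A, P) = 7*(A*(-15 + 9)) = 7*(A*(-6)) = 7*(-6*A) = -42*A)
F(983) - L(B, 1858) = 983 - (-42)*1296 = 983 - 1*(-54432) = 983 + 54432 = 55415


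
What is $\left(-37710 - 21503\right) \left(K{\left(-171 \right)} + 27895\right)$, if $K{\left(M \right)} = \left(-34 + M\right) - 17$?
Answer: $-1638601349$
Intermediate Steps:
$K{\left(M \right)} = -51 + M$
$\left(-37710 - 21503\right) \left(K{\left(-171 \right)} + 27895\right) = \left(-37710 - 21503\right) \left(\left(-51 - 171\right) + 27895\right) = - 59213 \left(-222 + 27895\right) = \left(-59213\right) 27673 = -1638601349$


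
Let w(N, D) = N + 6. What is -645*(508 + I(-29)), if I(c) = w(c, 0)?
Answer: -312825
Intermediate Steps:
w(N, D) = 6 + N
I(c) = 6 + c
-645*(508 + I(-29)) = -645*(508 + (6 - 29)) = -645*(508 - 23) = -645*485 = -312825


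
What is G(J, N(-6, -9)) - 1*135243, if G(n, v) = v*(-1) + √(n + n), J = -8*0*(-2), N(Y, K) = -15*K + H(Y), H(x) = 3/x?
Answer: -270755/2 ≈ -1.3538e+5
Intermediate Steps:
N(Y, K) = -15*K + 3/Y
J = 0 (J = 0*(-2) = 0)
G(n, v) = -v + √2*√n (G(n, v) = -v + √(2*n) = -v + √2*√n)
G(J, N(-6, -9)) - 1*135243 = (-(-15*(-9) + 3/(-6)) + √2*√0) - 1*135243 = (-(135 + 3*(-⅙)) + √2*0) - 135243 = (-(135 - ½) + 0) - 135243 = (-1*269/2 + 0) - 135243 = (-269/2 + 0) - 135243 = -269/2 - 135243 = -270755/2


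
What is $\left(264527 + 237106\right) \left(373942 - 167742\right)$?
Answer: $103436724600$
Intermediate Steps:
$\left(264527 + 237106\right) \left(373942 - 167742\right) = 501633 \cdot 206200 = 103436724600$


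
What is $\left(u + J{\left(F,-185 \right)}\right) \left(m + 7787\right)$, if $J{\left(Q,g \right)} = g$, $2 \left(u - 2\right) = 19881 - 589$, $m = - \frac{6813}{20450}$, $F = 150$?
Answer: $\frac{1506862920031}{20450} \approx 7.3685 \cdot 10^{7}$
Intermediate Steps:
$m = - \frac{6813}{20450}$ ($m = \left(-6813\right) \frac{1}{20450} = - \frac{6813}{20450} \approx -0.33315$)
$u = 9648$ ($u = 2 + \frac{19881 - 589}{2} = 2 + \frac{1}{2} \cdot 19292 = 2 + 9646 = 9648$)
$\left(u + J{\left(F,-185 \right)}\right) \left(m + 7787\right) = \left(9648 - 185\right) \left(- \frac{6813}{20450} + 7787\right) = 9463 \cdot \frac{159237337}{20450} = \frac{1506862920031}{20450}$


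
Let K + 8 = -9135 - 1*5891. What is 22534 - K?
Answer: 37568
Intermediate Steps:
K = -15034 (K = -8 + (-9135 - 1*5891) = -8 + (-9135 - 5891) = -8 - 15026 = -15034)
22534 - K = 22534 - 1*(-15034) = 22534 + 15034 = 37568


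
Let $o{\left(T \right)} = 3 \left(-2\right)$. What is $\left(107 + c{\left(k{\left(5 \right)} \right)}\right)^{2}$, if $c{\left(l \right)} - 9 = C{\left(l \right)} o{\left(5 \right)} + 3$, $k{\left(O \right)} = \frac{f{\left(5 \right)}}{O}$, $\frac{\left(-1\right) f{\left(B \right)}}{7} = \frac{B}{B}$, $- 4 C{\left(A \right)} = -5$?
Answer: $\frac{49729}{4} \approx 12432.0$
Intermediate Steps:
$C{\left(A \right)} = \frac{5}{4}$ ($C{\left(A \right)} = \left(- \frac{1}{4}\right) \left(-5\right) = \frac{5}{4}$)
$f{\left(B \right)} = -7$ ($f{\left(B \right)} = - 7 \frac{B}{B} = \left(-7\right) 1 = -7$)
$k{\left(O \right)} = - \frac{7}{O}$
$o{\left(T \right)} = -6$
$c{\left(l \right)} = \frac{9}{2}$ ($c{\left(l \right)} = 9 + \left(\frac{5}{4} \left(-6\right) + 3\right) = 9 + \left(- \frac{15}{2} + 3\right) = 9 - \frac{9}{2} = \frac{9}{2}$)
$\left(107 + c{\left(k{\left(5 \right)} \right)}\right)^{2} = \left(107 + \frac{9}{2}\right)^{2} = \left(\frac{223}{2}\right)^{2} = \frac{49729}{4}$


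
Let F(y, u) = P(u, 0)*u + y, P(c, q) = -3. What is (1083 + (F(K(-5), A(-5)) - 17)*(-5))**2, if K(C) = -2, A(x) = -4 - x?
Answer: 1423249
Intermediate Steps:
F(y, u) = y - 3*u (F(y, u) = -3*u + y = y - 3*u)
(1083 + (F(K(-5), A(-5)) - 17)*(-5))**2 = (1083 + ((-2 - 3*(-4 - 1*(-5))) - 17)*(-5))**2 = (1083 + ((-2 - 3*(-4 + 5)) - 17)*(-5))**2 = (1083 + ((-2 - 3*1) - 17)*(-5))**2 = (1083 + ((-2 - 3) - 17)*(-5))**2 = (1083 + (-5 - 17)*(-5))**2 = (1083 - 22*(-5))**2 = (1083 + 110)**2 = 1193**2 = 1423249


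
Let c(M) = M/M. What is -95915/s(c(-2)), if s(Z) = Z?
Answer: -95915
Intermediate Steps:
c(M) = 1
-95915/s(c(-2)) = -95915/1 = -95915*1 = -95915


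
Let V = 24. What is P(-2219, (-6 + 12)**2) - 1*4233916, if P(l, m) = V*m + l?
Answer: -4235271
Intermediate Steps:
P(l, m) = l + 24*m (P(l, m) = 24*m + l = l + 24*m)
P(-2219, (-6 + 12)**2) - 1*4233916 = (-2219 + 24*(-6 + 12)**2) - 1*4233916 = (-2219 + 24*6**2) - 4233916 = (-2219 + 24*36) - 4233916 = (-2219 + 864) - 4233916 = -1355 - 4233916 = -4235271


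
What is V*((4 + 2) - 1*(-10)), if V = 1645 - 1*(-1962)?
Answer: 57712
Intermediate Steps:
V = 3607 (V = 1645 + 1962 = 3607)
V*((4 + 2) - 1*(-10)) = 3607*((4 + 2) - 1*(-10)) = 3607*(6 + 10) = 3607*16 = 57712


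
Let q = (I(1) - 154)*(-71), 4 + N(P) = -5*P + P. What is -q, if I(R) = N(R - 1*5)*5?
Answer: -6674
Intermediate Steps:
N(P) = -4 - 4*P (N(P) = -4 + (-5*P + P) = -4 - 4*P)
I(R) = 80 - 20*R (I(R) = (-4 - 4*(R - 1*5))*5 = (-4 - 4*(R - 5))*5 = (-4 - 4*(-5 + R))*5 = (-4 + (20 - 4*R))*5 = (16 - 4*R)*5 = 80 - 20*R)
q = 6674 (q = ((80 - 20*1) - 154)*(-71) = ((80 - 20) - 154)*(-71) = (60 - 154)*(-71) = -94*(-71) = 6674)
-q = -1*6674 = -6674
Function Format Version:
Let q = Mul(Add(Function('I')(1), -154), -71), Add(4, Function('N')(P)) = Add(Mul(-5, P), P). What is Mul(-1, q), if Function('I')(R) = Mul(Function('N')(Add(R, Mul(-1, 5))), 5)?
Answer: -6674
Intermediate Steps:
Function('N')(P) = Add(-4, Mul(-4, P)) (Function('N')(P) = Add(-4, Add(Mul(-5, P), P)) = Add(-4, Mul(-4, P)))
Function('I')(R) = Add(80, Mul(-20, R)) (Function('I')(R) = Mul(Add(-4, Mul(-4, Add(R, Mul(-1, 5)))), 5) = Mul(Add(-4, Mul(-4, Add(R, -5))), 5) = Mul(Add(-4, Mul(-4, Add(-5, R))), 5) = Mul(Add(-4, Add(20, Mul(-4, R))), 5) = Mul(Add(16, Mul(-4, R)), 5) = Add(80, Mul(-20, R)))
q = 6674 (q = Mul(Add(Add(80, Mul(-20, 1)), -154), -71) = Mul(Add(Add(80, -20), -154), -71) = Mul(Add(60, -154), -71) = Mul(-94, -71) = 6674)
Mul(-1, q) = Mul(-1, 6674) = -6674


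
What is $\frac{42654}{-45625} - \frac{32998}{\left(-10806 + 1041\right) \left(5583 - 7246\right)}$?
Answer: $- \frac{19833490208}{21168950625} \approx -0.93691$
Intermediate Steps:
$\frac{42654}{-45625} - \frac{32998}{\left(-10806 + 1041\right) \left(5583 - 7246\right)} = 42654 \left(- \frac{1}{45625}\right) - \frac{32998}{\left(-9765\right) \left(-1663\right)} = - \frac{42654}{45625} - \frac{32998}{16239195} = - \frac{42654}{45625} - \frac{4714}{2319885} = - \frac{19833490208}{21168950625}$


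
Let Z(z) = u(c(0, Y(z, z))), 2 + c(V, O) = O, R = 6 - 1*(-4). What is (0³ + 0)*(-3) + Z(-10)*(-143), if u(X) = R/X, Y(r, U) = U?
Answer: 715/6 ≈ 119.17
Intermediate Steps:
R = 10 (R = 6 + 4 = 10)
c(V, O) = -2 + O
u(X) = 10/X
Z(z) = 10/(-2 + z)
(0³ + 0)*(-3) + Z(-10)*(-143) = (0³ + 0)*(-3) + (10/(-2 - 10))*(-143) = (0 + 0)*(-3) + (10/(-12))*(-143) = 0*(-3) + (10*(-1/12))*(-143) = 0 - ⅚*(-143) = 0 + 715/6 = 715/6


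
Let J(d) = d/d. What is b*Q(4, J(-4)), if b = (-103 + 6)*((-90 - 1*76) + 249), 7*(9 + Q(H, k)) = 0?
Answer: 72459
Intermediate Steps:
J(d) = 1
Q(H, k) = -9 (Q(H, k) = -9 + (⅐)*0 = -9 + 0 = -9)
b = -8051 (b = -97*((-90 - 76) + 249) = -97*(-166 + 249) = -97*83 = -8051)
b*Q(4, J(-4)) = -8051*(-9) = 72459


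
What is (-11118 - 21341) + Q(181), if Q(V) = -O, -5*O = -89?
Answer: -162384/5 ≈ -32477.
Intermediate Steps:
O = 89/5 (O = -⅕*(-89) = 89/5 ≈ 17.800)
Q(V) = -89/5 (Q(V) = -1*89/5 = -89/5)
(-11118 - 21341) + Q(181) = (-11118 - 21341) - 89/5 = -32459 - 89/5 = -162384/5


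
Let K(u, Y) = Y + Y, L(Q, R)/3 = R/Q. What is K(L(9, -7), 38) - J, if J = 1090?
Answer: -1014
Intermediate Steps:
L(Q, R) = 3*R/Q (L(Q, R) = 3*(R/Q) = 3*R/Q)
K(u, Y) = 2*Y
K(L(9, -7), 38) - J = 2*38 - 1*1090 = 76 - 1090 = -1014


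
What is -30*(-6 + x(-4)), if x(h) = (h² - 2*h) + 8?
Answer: -780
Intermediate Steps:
x(h) = 8 + h² - 2*h
-30*(-6 + x(-4)) = -30*(-6 + (8 + (-4)² - 2*(-4))) = -30*(-6 + (8 + 16 + 8)) = -30*(-6 + 32) = -30*26 = -780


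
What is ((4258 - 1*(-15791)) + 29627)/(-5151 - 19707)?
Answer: -24838/12429 ≈ -1.9984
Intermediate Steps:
((4258 - 1*(-15791)) + 29627)/(-5151 - 19707) = ((4258 + 15791) + 29627)/(-24858) = (20049 + 29627)*(-1/24858) = 49676*(-1/24858) = -24838/12429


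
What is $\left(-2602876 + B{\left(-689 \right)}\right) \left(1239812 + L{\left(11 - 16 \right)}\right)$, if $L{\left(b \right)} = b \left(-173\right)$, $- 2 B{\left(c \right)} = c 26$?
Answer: $-3218215643163$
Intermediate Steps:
$B{\left(c \right)} = - 13 c$ ($B{\left(c \right)} = - \frac{c 26}{2} = - \frac{26 c}{2} = - 13 c$)
$L{\left(b \right)} = - 173 b$
$\left(-2602876 + B{\left(-689 \right)}\right) \left(1239812 + L{\left(11 - 16 \right)}\right) = \left(-2602876 - -8957\right) \left(1239812 - 173 \left(11 - 16\right)\right) = \left(-2602876 + 8957\right) \left(1239812 - 173 \left(11 - 16\right)\right) = - 2593919 \left(1239812 - -865\right) = - 2593919 \left(1239812 + 865\right) = \left(-2593919\right) 1240677 = -3218215643163$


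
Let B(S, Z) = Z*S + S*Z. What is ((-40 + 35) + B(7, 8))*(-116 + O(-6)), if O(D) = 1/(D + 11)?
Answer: -61953/5 ≈ -12391.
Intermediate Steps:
B(S, Z) = 2*S*Z (B(S, Z) = S*Z + S*Z = 2*S*Z)
O(D) = 1/(11 + D)
((-40 + 35) + B(7, 8))*(-116 + O(-6)) = ((-40 + 35) + 2*7*8)*(-116 + 1/(11 - 6)) = (-5 + 112)*(-116 + 1/5) = 107*(-116 + ⅕) = 107*(-579/5) = -61953/5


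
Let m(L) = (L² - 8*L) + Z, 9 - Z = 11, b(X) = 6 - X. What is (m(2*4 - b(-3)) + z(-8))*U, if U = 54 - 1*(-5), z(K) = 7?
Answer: 826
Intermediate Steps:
Z = -2 (Z = 9 - 1*11 = 9 - 11 = -2)
m(L) = -2 + L² - 8*L (m(L) = (L² - 8*L) - 2 = -2 + L² - 8*L)
U = 59 (U = 54 + 5 = 59)
(m(2*4 - b(-3)) + z(-8))*U = ((-2 + (2*4 - (6 - 1*(-3)))² - 8*(2*4 - (6 - 1*(-3)))) + 7)*59 = ((-2 + (8 - (6 + 3))² - 8*(8 - (6 + 3))) + 7)*59 = ((-2 + (8 - 1*9)² - 8*(8 - 1*9)) + 7)*59 = ((-2 + (8 - 9)² - 8*(8 - 9)) + 7)*59 = ((-2 + (-1)² - 8*(-1)) + 7)*59 = ((-2 + 1 + 8) + 7)*59 = (7 + 7)*59 = 14*59 = 826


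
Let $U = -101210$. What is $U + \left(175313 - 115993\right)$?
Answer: $-41890$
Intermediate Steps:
$U + \left(175313 - 115993\right) = -101210 + \left(175313 - 115993\right) = -101210 + 59320 = -41890$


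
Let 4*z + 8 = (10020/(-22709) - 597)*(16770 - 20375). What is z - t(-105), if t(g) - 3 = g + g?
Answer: 48928712645/90836 ≈ 5.3865e+5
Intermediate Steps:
t(g) = 3 + 2*g (t(g) = 3 + (g + g) = 3 + 2*g)
z = 48909909593/90836 (z = -2 + ((10020/(-22709) - 597)*(16770 - 20375))/4 = -2 + ((10020*(-1/22709) - 597)*(-3605))/4 = -2 + ((-10020/22709 - 597)*(-3605))/4 = -2 + (-13567293/22709*(-3605))/4 = -2 + (¼)*(48910091265/22709) = -2 + 48910091265/90836 = 48909909593/90836 ≈ 5.3844e+5)
z - t(-105) = 48909909593/90836 - (3 + 2*(-105)) = 48909909593/90836 - (3 - 210) = 48909909593/90836 - 1*(-207) = 48909909593/90836 + 207 = 48928712645/90836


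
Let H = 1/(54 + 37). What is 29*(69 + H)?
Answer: 182120/91 ≈ 2001.3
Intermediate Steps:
H = 1/91 ≈ 0.010989
29*(69 + H) = 29*(69 + 1/91) = 29*(6280/91) = 182120/91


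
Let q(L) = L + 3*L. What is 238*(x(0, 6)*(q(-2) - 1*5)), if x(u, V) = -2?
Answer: 6188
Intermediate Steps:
q(L) = 4*L
238*(x(0, 6)*(q(-2) - 1*5)) = 238*(-2*(4*(-2) - 1*5)) = 238*(-2*(-8 - 5)) = 238*(-2*(-13)) = 238*26 = 6188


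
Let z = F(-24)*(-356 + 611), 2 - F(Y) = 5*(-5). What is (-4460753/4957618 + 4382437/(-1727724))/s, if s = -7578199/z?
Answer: 33774824860495605/10818378730229396828 ≈ 0.0031220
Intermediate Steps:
F(Y) = 27 (F(Y) = 2 - 5*(-5) = 2 - 1*(-25) = 2 + 25 = 27)
z = 6885 (z = 27*(-356 + 611) = 27*255 = 6885)
s = -7578199/6885 ≈ -1100.7
(-4460753/4957618 + 4382437/(-1727724))/s = (-4460753/4957618 + 4382437/(-1727724))/(-7578199/6885) = (-4460753*1/4957618 + 4382437*(-1/1727724))*(-6885/7578199) = (-4460753/4957618 - 4382437/1727724)*(-6885/7578199) = -14716699285619/4282697800716*(-6885/7578199) = 33774824860495605/10818378730229396828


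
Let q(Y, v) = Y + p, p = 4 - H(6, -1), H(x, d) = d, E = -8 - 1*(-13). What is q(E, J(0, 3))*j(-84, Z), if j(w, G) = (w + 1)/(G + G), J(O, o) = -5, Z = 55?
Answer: -83/11 ≈ -7.5455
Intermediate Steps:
E = 5 (E = -8 + 13 = 5)
p = 5 (p = 4 - 1*(-1) = 4 + 1 = 5)
j(w, G) = (1 + w)/(2*G) (j(w, G) = (1 + w)/((2*G)) = (1 + w)*(1/(2*G)) = (1 + w)/(2*G))
q(Y, v) = 5 + Y (q(Y, v) = Y + 5 = 5 + Y)
q(E, J(0, 3))*j(-84, Z) = (5 + 5)*((1/2)*(1 - 84)/55) = 10*((1/2)*(1/55)*(-83)) = 10*(-83/110) = -83/11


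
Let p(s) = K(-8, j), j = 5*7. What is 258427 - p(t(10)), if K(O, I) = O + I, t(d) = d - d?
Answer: 258400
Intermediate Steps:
j = 35
t(d) = 0
K(O, I) = I + O
p(s) = 27 (p(s) = 35 - 8 = 27)
258427 - p(t(10)) = 258427 - 1*27 = 258427 - 27 = 258400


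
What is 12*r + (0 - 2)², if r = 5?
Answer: 64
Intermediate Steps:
12*r + (0 - 2)² = 12*5 + (0 - 2)² = 60 + (-2)² = 60 + 4 = 64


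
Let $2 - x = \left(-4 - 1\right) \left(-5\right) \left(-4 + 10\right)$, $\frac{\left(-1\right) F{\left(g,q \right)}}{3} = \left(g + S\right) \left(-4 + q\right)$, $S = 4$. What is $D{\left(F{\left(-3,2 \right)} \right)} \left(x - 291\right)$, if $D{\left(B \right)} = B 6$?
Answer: $-15804$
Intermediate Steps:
$F{\left(g,q \right)} = - 3 \left(-4 + q\right) \left(4 + g\right)$ ($F{\left(g,q \right)} = - 3 \left(g + 4\right) \left(-4 + q\right) = - 3 \left(4 + g\right) \left(-4 + q\right) = - 3 \left(-4 + q\right) \left(4 + g\right)$)
$D{\left(B \right)} = 6 B$
$x = -148$ ($x = 2 - \left(-4 - 1\right) \left(-5\right) \left(-4 + 10\right) = 2 - \left(-5\right) \left(-5\right) 6 = 2 - 25 \cdot 6 = 2 - 150 = -148$)
$D{\left(F{\left(-3,2 \right)} \right)} \left(x - 291\right) = 6 \left(48 - 24 + 12 \left(-3\right) - \left(-9\right) 2\right) \left(-148 - 291\right) = 6 \left(48 - 24 - 36 + 18\right) \left(-439\right) = 6 \cdot 6 \left(-439\right) = 36 \left(-439\right) = -15804$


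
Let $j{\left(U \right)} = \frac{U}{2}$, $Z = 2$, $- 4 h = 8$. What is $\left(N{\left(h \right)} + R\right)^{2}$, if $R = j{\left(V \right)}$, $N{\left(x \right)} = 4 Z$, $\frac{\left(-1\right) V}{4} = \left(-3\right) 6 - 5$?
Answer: $2916$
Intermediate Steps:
$h = -2$ ($h = \left(- \frac{1}{4}\right) 8 = -2$)
$V = 92$ ($V = - 4 \left(\left(-3\right) 6 - 5\right) = - 4 \left(-18 - 5\right) = \left(-4\right) \left(-23\right) = 92$)
$N{\left(x \right)} = 8$ ($N{\left(x \right)} = 4 \cdot 2 = 8$)
$j{\left(U \right)} = \frac{U}{2}$ ($j{\left(U \right)} = U \frac{1}{2} = \frac{U}{2}$)
$R = 46$ ($R = \frac{1}{2} \cdot 92 = 46$)
$\left(N{\left(h \right)} + R\right)^{2} = \left(8 + 46\right)^{2} = 54^{2} = 2916$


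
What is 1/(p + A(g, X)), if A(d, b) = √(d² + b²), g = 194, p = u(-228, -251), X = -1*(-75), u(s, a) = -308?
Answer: -308/51603 - √43261/51603 ≈ -0.0099993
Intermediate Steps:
X = 75
p = -308
A(d, b) = √(b² + d²)
1/(p + A(g, X)) = 1/(-308 + √(75² + 194²)) = 1/(-308 + √(5625 + 37636)) = 1/(-308 + √43261)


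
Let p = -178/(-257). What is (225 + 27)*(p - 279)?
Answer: -18024300/257 ≈ -70134.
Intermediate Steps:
p = 178/257 (p = -178*(-1/257) = 178/257 ≈ 0.69261)
(225 + 27)*(p - 279) = (225 + 27)*(178/257 - 279) = 252*(-71525/257) = -18024300/257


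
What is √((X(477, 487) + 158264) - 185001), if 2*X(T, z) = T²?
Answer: √348110/2 ≈ 295.00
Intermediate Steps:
X(T, z) = T²/2
√((X(477, 487) + 158264) - 185001) = √(((½)*477² + 158264) - 185001) = √(((½)*227529 + 158264) - 185001) = √((227529/2 + 158264) - 185001) = √(544057/2 - 185001) = √(174055/2) = √348110/2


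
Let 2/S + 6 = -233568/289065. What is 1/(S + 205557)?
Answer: 327993/67421160746 ≈ 4.8648e-6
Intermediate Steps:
S = -96355/327993 (S = 2/(-6 - 233568/289065) = 2/(-6 - 233568*1/289065) = 2/(-6 - 77856/96355) = 2/(-655986/96355) = 2*(-96355/655986) = -96355/327993 ≈ -0.29377)
1/(S + 205557) = 1/(-96355/327993 + 205557) = 1/(67421160746/327993) = 327993/67421160746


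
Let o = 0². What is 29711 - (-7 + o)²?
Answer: 29662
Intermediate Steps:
o = 0
29711 - (-7 + o)² = 29711 - (-7 + 0)² = 29711 - 1*(-7)² = 29711 - 1*49 = 29711 - 49 = 29662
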